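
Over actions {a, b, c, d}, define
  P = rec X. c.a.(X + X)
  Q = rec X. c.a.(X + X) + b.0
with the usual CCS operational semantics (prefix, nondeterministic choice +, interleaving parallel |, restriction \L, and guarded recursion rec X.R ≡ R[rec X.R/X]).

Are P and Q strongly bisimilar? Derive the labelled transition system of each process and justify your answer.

not bisimilar

P's transition system — 3 states:
  p0 = rec X. c.a.(X + X) | --c--▸ p1
  p1 = a.((rec X. c.a.(X + X)) + (rec X. c.a.(X + X))) | --a--▸ p2
  p2 = (rec X. c.a.(X + X)) + (rec X. c.a.(X + X)) | --c--▸ p1
Q's transition system — 4 states:
  q0 = rec X. c.a.(X + X) + b.0 | --b--▸ q1, --c--▸ q2
  q1 = 0 | ∅
  q2 = a.((rec X. c.a.(X + X) + b.0) + (rec X. c.a.(X + X) + b.0)) | --a--▸ q3
  q3 = (rec X. c.a.(X + X) + b.0) + (rec X. c.a.(X + X) + b.0) | --b--▸ q1, --c--▸ q2
Coarsest stable partition (strong bisimilarity classes):
  B0 = {p0, p2}
  B1 = {p1}
  B2 = {q0, q3}
  B3 = {q1}
  B4 = {q2}
p0 ∈ B0, q0 ∈ B2 → different blocks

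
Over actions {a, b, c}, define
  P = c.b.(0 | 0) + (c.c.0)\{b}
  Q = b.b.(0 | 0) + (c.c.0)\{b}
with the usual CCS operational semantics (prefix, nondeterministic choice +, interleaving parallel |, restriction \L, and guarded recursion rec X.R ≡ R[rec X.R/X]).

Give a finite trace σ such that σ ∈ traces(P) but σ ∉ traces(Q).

P's transition system — 5 states:
  m0 = c.b.(0 | 0) + (c.c.0)\{b} :: =c=> m1, =c=> m2
  m1 = (c.0)\{b} :: =c=> m3
  m2 = b.(0 | 0) :: =b=> m4
  m3 = 0\{b} :: (no moves)
  m4 = 0 | 0 :: (no moves)
Q's transition system — 5 states:
  n0 = b.b.(0 | 0) + (c.c.0)\{b} :: =b=> n1, =c=> n2
  n1 = b.(0 | 0) :: =b=> n3
  n2 = (c.0)\{b} :: =c=> n4
  n3 = 0 | 0 :: (no moves)
  n4 = 0\{b} :: (no moves)
Executing cb from P (initial set {m0}):
  after c @ step 1: {m1, m2}
  after b @ step 2: {m4}
  P completes σ.
Executing cb from Q (initial set {n0}):
  after c @ step 1: {n2}
  after b @ step 2: ∅ (Q stuck)

cb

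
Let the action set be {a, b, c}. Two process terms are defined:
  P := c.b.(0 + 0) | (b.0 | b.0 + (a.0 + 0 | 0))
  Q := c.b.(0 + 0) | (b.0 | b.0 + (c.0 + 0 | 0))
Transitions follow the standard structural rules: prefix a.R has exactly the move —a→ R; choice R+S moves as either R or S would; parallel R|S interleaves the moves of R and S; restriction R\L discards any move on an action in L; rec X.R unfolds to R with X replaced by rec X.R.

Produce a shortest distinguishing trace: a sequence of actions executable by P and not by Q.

a

P's transition system — 15 states:
  p0 = c.b.(0 + 0) | (b.0 | b.0 + (a.0 + 0 | 0)) :: --a--▸ p1, --b--▸ p2, --b--▸ p3, --c--▸ p4
  p1 = c.b.(0 + 0) | 0 :: --c--▸ p5
  p2 = c.b.(0 + 0) | (0 | b.0) :: --b--▸ p6, --c--▸ p7
  p3 = c.b.(0 + 0) | (b.0 | 0) :: --b--▸ p6, --c--▸ p8
  p4 = b.(0 + 0) | (b.0 | b.0 + (a.0 + 0 | 0)) :: --a--▸ p5, --b--▸ p7, --b--▸ p8, --b--▸ p9
  p5 = b.(0 + 0) | 0 :: --b--▸ p10
  p6 = c.b.(0 + 0) | (0 | 0) :: --c--▸ p11
  p7 = b.(0 + 0) | (0 | b.0) :: --b--▸ p11, --b--▸ p12
  p8 = b.(0 + 0) | (b.0 | 0) :: --b--▸ p11, --b--▸ p13
  p9 = (0 + 0) | (b.0 | b.0 + (a.0 + 0 | 0)) :: --a--▸ p10, --b--▸ p12, --b--▸ p13
  p10 = (0 + 0) | 0 :: deadlocked
  p11 = b.(0 + 0) | (0 | 0) :: --b--▸ p14
  p12 = (0 + 0) | (0 | b.0) :: --b--▸ p14
  p13 = (0 + 0) | (b.0 | 0) :: --b--▸ p14
  p14 = (0 + 0) | (0 | 0) :: deadlocked
Q's transition system — 15 states:
  q0 = c.b.(0 + 0) | (b.0 | b.0 + (c.0 + 0 | 0)) :: --b--▸ q1, --b--▸ q2, --c--▸ q3, --c--▸ q4
  q1 = c.b.(0 + 0) | (0 | b.0) :: --b--▸ q5, --c--▸ q6
  q2 = c.b.(0 + 0) | (b.0 | 0) :: --b--▸ q5, --c--▸ q7
  q3 = b.(0 + 0) | (b.0 | b.0 + (c.0 + 0 | 0)) :: --b--▸ q6, --b--▸ q7, --b--▸ q8, --c--▸ q9
  q4 = c.b.(0 + 0) | 0 :: --c--▸ q9
  q5 = c.b.(0 + 0) | (0 | 0) :: --c--▸ q10
  q6 = b.(0 + 0) | (0 | b.0) :: --b--▸ q10, --b--▸ q11
  q7 = b.(0 + 0) | (b.0 | 0) :: --b--▸ q10, --b--▸ q12
  q8 = (0 + 0) | (b.0 | b.0 + (c.0 + 0 | 0)) :: --b--▸ q11, --b--▸ q12, --c--▸ q13
  q9 = b.(0 + 0) | 0 :: --b--▸ q13
  q10 = b.(0 + 0) | (0 | 0) :: --b--▸ q14
  q11 = (0 + 0) | (0 | b.0) :: --b--▸ q14
  q12 = (0 + 0) | (b.0 | 0) :: --b--▸ q14
  q13 = (0 + 0) | 0 :: deadlocked
  q14 = (0 + 0) | (0 | 0) :: deadlocked
Trace ⟨a⟩ through P, begin at {p0}:
  [1] a ⇒ {p1}
  P completes σ.
Trace ⟨a⟩ through Q, begin at {q0}:
  [1] a ⇒ ∅ (Q stuck)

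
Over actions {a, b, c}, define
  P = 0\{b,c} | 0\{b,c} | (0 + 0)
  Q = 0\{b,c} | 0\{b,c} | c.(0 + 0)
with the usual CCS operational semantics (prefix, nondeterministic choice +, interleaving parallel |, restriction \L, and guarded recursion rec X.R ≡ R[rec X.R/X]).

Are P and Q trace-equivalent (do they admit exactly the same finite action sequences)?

traces(P) ≠ traces(Q) — witness ⟨c⟩

Reachable graph of P (1 states):
  u0 = 0\{b,c} | 0\{b,c} | (0 + 0) has moves (no moves)
Reachable graph of Q (2 states):
  v0 = 0\{b,c} | 0\{b,c} | c.(0 + 0) has moves =c=> v1
  v1 = 0\{b,c} | 0\{b,c} | (0 + 0) has moves (no moves)
Trace ⟨c⟩ through Q, begin at {v0}:
  step 1 (c): {v1}
  ✓ Q
Trace ⟨c⟩ through P, begin at {u0}:
  step 1 (c): ∅  — P cannot continue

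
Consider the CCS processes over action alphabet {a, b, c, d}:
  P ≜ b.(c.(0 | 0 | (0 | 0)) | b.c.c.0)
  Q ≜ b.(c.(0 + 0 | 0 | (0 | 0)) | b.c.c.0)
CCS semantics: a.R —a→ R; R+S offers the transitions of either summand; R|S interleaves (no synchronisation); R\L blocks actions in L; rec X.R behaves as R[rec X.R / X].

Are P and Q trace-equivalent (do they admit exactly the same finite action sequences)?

P's transition system — 9 states:
  m0 = b.(c.(0 | 0 | (0 | 0)) | b.c.c.0) :: ··b··> m1
  m1 = c.(0 | 0 | (0 | 0)) | b.c.c.0 :: ··b··> m2, ··c··> m3
  m2 = c.(0 | 0 | (0 | 0)) | c.c.0 :: ··c··> m4, ··c··> m5
  m3 = 0 | 0 | (0 | 0) | b.c.c.0 :: ··b··> m4
  m4 = 0 | 0 | (0 | 0) | c.c.0 :: ··c··> m6
  m5 = c.(0 | 0 | (0 | 0)) | c.0 :: ··c··> m6, ··c··> m7
  m6 = 0 | 0 | (0 | 0) | c.0 :: ··c··> m8
  m7 = c.(0 | 0 | (0 | 0)) | 0 :: ··c··> m8
  m8 = 0 | 0 | (0 | 0) | 0 :: deadlocked
Q's transition system — 9 states:
  n0 = b.(c.(0 + 0 | 0 | (0 | 0)) | b.c.c.0) :: ··b··> n1
  n1 = c.(0 + 0 | 0 | (0 | 0)) | b.c.c.0 :: ··b··> n2, ··c··> n3
  n2 = c.(0 + 0 | 0 | (0 | 0)) | c.c.0 :: ··c··> n4, ··c··> n5
  n3 = (0 + 0 | 0 | (0 | 0)) | b.c.c.0 :: ··b··> n4
  n4 = (0 + 0 | 0 | (0 | 0)) | c.c.0 :: ··c··> n6
  n5 = c.(0 + 0 | 0 | (0 | 0)) | c.0 :: ··c··> n6, ··c··> n7
  n6 = (0 + 0 | 0 | (0 | 0)) | c.0 :: ··c··> n8
  n7 = c.(0 + 0 | 0 | (0 | 0)) | 0 :: ··c··> n8
  n8 = (0 + 0 | 0 | (0 | 0)) | 0 :: deadlocked
Partition-refinement fixed point:
  B0 = {m0, n0}
  B1 = {m1, n1}
  B2 = {m2, n2}
  B3 = {m4, m5, n4, n5}
  B4 = {m6, m7, n6, n7}
  B5 = {m8, n8}
  B6 = {m3, n3}
m0 ∈ B0, n0 ∈ B0 → same block
Bisimilar ⇒ trace-equivalent.

traces(P) = traces(Q)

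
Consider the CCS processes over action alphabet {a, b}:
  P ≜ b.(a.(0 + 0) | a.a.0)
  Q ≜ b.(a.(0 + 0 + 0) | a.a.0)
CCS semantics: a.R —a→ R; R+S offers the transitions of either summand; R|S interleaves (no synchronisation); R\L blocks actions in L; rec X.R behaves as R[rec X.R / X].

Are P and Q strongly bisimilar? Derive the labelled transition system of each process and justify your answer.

YES

P's transition system — 7 states:
  u0 = b.(a.(0 + 0) | a.a.0) has moves =b=> u1
  u1 = a.(0 + 0) | a.a.0 has moves =a=> u2, =a=> u3
  u2 = (0 + 0) | a.a.0 has moves =a=> u4
  u3 = a.(0 + 0) | a.0 has moves =a=> u4, =a=> u5
  u4 = (0 + 0) | a.0 has moves =a=> u6
  u5 = a.(0 + 0) | 0 has moves =a=> u6
  u6 = (0 + 0) | 0 has moves ∅
Q's transition system — 7 states:
  v0 = b.(a.(0 + 0 + 0) | a.a.0) has moves =b=> v1
  v1 = a.(0 + 0 + 0) | a.a.0 has moves =a=> v2, =a=> v3
  v2 = (0 + 0 + 0) | a.a.0 has moves =a=> v4
  v3 = a.(0 + 0 + 0) | a.0 has moves =a=> v4, =a=> v5
  v4 = (0 + 0 + 0) | a.0 has moves =a=> v6
  v5 = a.(0 + 0 + 0) | 0 has moves =a=> v6
  v6 = (0 + 0 + 0) | 0 has moves ∅
Bisimilarity quotient blocks:
  B0 = {u0, v0}
  B1 = {u1, v1}
  B2 = {u2, u3, v2, v3}
  B3 = {u4, u5, v4, v5}
  B4 = {u6, v6}
u0 ∈ B0, v0 ∈ B0 → same block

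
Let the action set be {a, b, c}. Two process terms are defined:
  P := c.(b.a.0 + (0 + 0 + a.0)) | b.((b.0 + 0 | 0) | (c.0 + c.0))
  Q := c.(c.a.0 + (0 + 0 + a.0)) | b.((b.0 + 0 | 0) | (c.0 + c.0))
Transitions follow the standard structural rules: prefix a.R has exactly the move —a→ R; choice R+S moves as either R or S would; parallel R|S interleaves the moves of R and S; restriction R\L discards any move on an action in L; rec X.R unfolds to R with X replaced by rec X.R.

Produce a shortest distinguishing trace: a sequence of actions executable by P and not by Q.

Reachable graph of P (20 states):
  u0 = c.(b.a.0 + (0 + 0 + a.0)) | b.((b.0 + 0 | 0) | (c.0 + c.0)) has moves --b--▸ u1, --c--▸ u2
  u1 = c.(b.a.0 + (0 + 0 + a.0)) | ((b.0 + 0 | 0) | (c.0 + c.0)) has moves --b--▸ u3, --c--▸ u4, --c--▸ u5
  u2 = (b.a.0 + (0 + 0 + a.0)) | b.((b.0 + 0 | 0) | (c.0 + c.0)) has moves --a--▸ u6, --b--▸ u4, --b--▸ u7
  u3 = c.(b.a.0 + (0 + 0 + a.0)) | (0 | (c.0 + c.0)) has moves --c--▸ u8, --c--▸ u9
  u4 = (b.a.0 + (0 + 0 + a.0)) | ((b.0 + 0 | 0) | (c.0 + c.0)) has moves --a--▸ u10, --b--▸ u11, --b--▸ u8, --c--▸ u12
  u5 = c.(b.a.0 + (0 + 0 + a.0)) | ((b.0 + 0 | 0) | 0) has moves --b--▸ u9, --c--▸ u12
  u6 = 0 | b.((b.0 + 0 | 0) | (c.0 + c.0)) has moves --b--▸ u10
  u7 = a.0 | b.((b.0 + 0 | 0) | (c.0 + c.0)) has moves --a--▸ u6, --b--▸ u11
  u8 = (b.a.0 + (0 + 0 + a.0)) | (0 | (c.0 + c.0)) has moves --a--▸ u13, --b--▸ u14, --c--▸ u15
  u9 = c.(b.a.0 + (0 + 0 + a.0)) | (0 | 0) has moves --c--▸ u15
  u10 = 0 | ((b.0 + 0 | 0) | (c.0 + c.0)) has moves --b--▸ u13, --c--▸ u16
  u11 = a.0 | ((b.0 + 0 | 0) | (c.0 + c.0)) has moves --a--▸ u10, --b--▸ u14, --c--▸ u17
  u12 = (b.a.0 + (0 + 0 + a.0)) | ((b.0 + 0 | 0) | 0) has moves --a--▸ u16, --b--▸ u15, --b--▸ u17
  u13 = 0 | (0 | (c.0 + c.0)) has moves --c--▸ u18
  u14 = a.0 | (0 | (c.0 + c.0)) has moves --a--▸ u13, --c--▸ u19
  u15 = (b.a.0 + (0 + 0 + a.0)) | (0 | 0) has moves --a--▸ u18, --b--▸ u19
  u16 = 0 | ((b.0 + 0 | 0) | 0) has moves --b--▸ u18
  u17 = a.0 | ((b.0 + 0 | 0) | 0) has moves --a--▸ u16, --b--▸ u19
  u18 = 0 | (0 | 0) has moves (no moves)
  u19 = a.0 | (0 | 0) has moves --a--▸ u18
Reachable graph of Q (20 states):
  v0 = c.(c.a.0 + (0 + 0 + a.0)) | b.((b.0 + 0 | 0) | (c.0 + c.0)) has moves --b--▸ v1, --c--▸ v2
  v1 = c.(c.a.0 + (0 + 0 + a.0)) | ((b.0 + 0 | 0) | (c.0 + c.0)) has moves --b--▸ v3, --c--▸ v4, --c--▸ v5
  v2 = (c.a.0 + (0 + 0 + a.0)) | b.((b.0 + 0 | 0) | (c.0 + c.0)) has moves --a--▸ v6, --b--▸ v4, --c--▸ v7
  v3 = c.(c.a.0 + (0 + 0 + a.0)) | (0 | (c.0 + c.0)) has moves --c--▸ v8, --c--▸ v9
  v4 = (c.a.0 + (0 + 0 + a.0)) | ((b.0 + 0 | 0) | (c.0 + c.0)) has moves --a--▸ v10, --b--▸ v8, --c--▸ v11, --c--▸ v12
  v5 = c.(c.a.0 + (0 + 0 + a.0)) | ((b.0 + 0 | 0) | 0) has moves --b--▸ v9, --c--▸ v11
  v6 = 0 | b.((b.0 + 0 | 0) | (c.0 + c.0)) has moves --b--▸ v10
  v7 = a.0 | b.((b.0 + 0 | 0) | (c.0 + c.0)) has moves --a--▸ v6, --b--▸ v12
  v8 = (c.a.0 + (0 + 0 + a.0)) | (0 | (c.0 + c.0)) has moves --a--▸ v13, --c--▸ v14, --c--▸ v15
  v9 = c.(c.a.0 + (0 + 0 + a.0)) | (0 | 0) has moves --c--▸ v14
  v10 = 0 | ((b.0 + 0 | 0) | (c.0 + c.0)) has moves --b--▸ v13, --c--▸ v16
  v11 = (c.a.0 + (0 + 0 + a.0)) | ((b.0 + 0 | 0) | 0) has moves --a--▸ v16, --b--▸ v14, --c--▸ v17
  v12 = a.0 | ((b.0 + 0 | 0) | (c.0 + c.0)) has moves --a--▸ v10, --b--▸ v15, --c--▸ v17
  v13 = 0 | (0 | (c.0 + c.0)) has moves --c--▸ v18
  v14 = (c.a.0 + (0 + 0 + a.0)) | (0 | 0) has moves --a--▸ v18, --c--▸ v19
  v15 = a.0 | (0 | (c.0 + c.0)) has moves --a--▸ v13, --c--▸ v19
  v16 = 0 | ((b.0 + 0 | 0) | 0) has moves --b--▸ v18
  v17 = a.0 | ((b.0 + 0 | 0) | 0) has moves --a--▸ v16, --b--▸ v19
  v18 = 0 | (0 | 0) has moves (no moves)
  v19 = a.0 | (0 | 0) has moves --a--▸ v18
Executing bbcb from P (initial set {u0}):
  step 1 (b): {u1}
  step 2 (b): {u3}
  step 3 (c): {u8, u9}
  step 4 (b): {u14}
  P completes σ.
Executing bbcb from Q (initial set {v0}):
  step 1 (b): {v1}
  step 2 (b): {v3}
  step 3 (c): {v8, v9}
  step 4 (b): ∅  — Q cannot continue

bbcb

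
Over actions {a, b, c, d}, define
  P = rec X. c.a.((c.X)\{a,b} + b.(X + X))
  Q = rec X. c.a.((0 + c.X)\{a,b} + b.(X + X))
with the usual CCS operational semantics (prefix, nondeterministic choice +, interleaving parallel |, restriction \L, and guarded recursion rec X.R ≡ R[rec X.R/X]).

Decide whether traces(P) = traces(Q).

LTS(P): 6 reachable states
  s0 = rec X. c.a.((c.X)\{a,b} + b.(X + X)) has moves —c→ s1
  s1 = a.((c.(rec X. c.a.((c.X)\{a,b} + b.(X + X))))\{a,b} + b.((rec X. c.a.((c.X)\{a,b} + b.(X + X))) + (rec X. c.a.((c.X)\{a,b} + b.(X + X))))) has moves —a→ s2
  s2 = (c.(rec X. c.a.((c.X)\{a,b} + b.(X + X))))\{a,b} + b.((rec X. c.a.((c.X)\{a,b} + b.(X + X))) + (rec X. c.a.((c.X)\{a,b} + b.(X + X)))) has moves —b→ s3, —c→ s4
  s3 = (rec X. c.a.((c.X)\{a,b} + b.(X + X))) + (rec X. c.a.((c.X)\{a,b} + b.(X + X))) has moves —c→ s1
  s4 = (rec X. c.a.((c.X)\{a,b} + b.(X + X)))\{a,b} has moves —c→ s5
  s5 = (a.((c.(rec X. c.a.((c.X)\{a,b} + b.(X + X))))\{a,b} + b.((rec X. c.a.((c.X)\{a,b} + b.(X + X))) + (rec X. c.a.((c.X)\{a,b} + b.(X + X))))))\{a,b} has moves stopped
LTS(Q): 6 reachable states
  t0 = rec X. c.a.((0 + c.X)\{a,b} + b.(X + X)) has moves —c→ t1
  t1 = a.((0 + c.(rec X. c.a.((0 + c.X)\{a,b} + b.(X + X))))\{a,b} + b.((rec X. c.a.((0 + c.X)\{a,b} + b.(X + X))) + (rec X. c.a.((0 + c.X)\{a,b} + b.(X + X))))) has moves —a→ t2
  t2 = (0 + c.(rec X. c.a.((0 + c.X)\{a,b} + b.(X + X))))\{a,b} + b.((rec X. c.a.((0 + c.X)\{a,b} + b.(X + X))) + (rec X. c.a.((0 + c.X)\{a,b} + b.(X + X)))) has moves —b→ t3, —c→ t4
  t3 = (rec X. c.a.((0 + c.X)\{a,b} + b.(X + X))) + (rec X. c.a.((0 + c.X)\{a,b} + b.(X + X))) has moves —c→ t1
  t4 = (rec X. c.a.((0 + c.X)\{a,b} + b.(X + X)))\{a,b} has moves —c→ t5
  t5 = (a.((0 + c.(rec X. c.a.((0 + c.X)\{a,b} + b.(X + X))))\{a,b} + b.((rec X. c.a.((0 + c.X)\{a,b} + b.(X + X))) + (rec X. c.a.((0 + c.X)\{a,b} + b.(X + X))))))\{a,b} has moves stopped
Partition-refinement fixed point:
  B0 = {s0, s3, t0, t3}
  B1 = {s1, t1}
  B2 = {s2, t2}
  B3 = {s4, t4}
  B4 = {s5, t5}
s0 ∈ B0, t0 ∈ B0 → same block
Bisimilar ⇒ trace-equivalent.

traces(P) = traces(Q)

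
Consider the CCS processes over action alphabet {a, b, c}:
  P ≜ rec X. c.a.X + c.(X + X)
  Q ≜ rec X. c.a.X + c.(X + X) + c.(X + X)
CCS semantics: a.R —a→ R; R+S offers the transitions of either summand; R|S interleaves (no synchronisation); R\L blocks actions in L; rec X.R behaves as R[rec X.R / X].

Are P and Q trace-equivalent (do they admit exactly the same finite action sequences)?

P's transition system — 3 states:
  s0 = rec X. c.a.X + c.(X + X) ⊢ --c--▸ s1, --c--▸ s2
  s1 = (rec X. c.a.X + c.(X + X)) + (rec X. c.a.X + c.(X + X)) ⊢ --c--▸ s1, --c--▸ s2
  s2 = a.(rec X. c.a.X + c.(X + X)) ⊢ --a--▸ s0
Q's transition system — 3 states:
  t0 = rec X. c.a.X + c.(X + X) + c.(X + X) ⊢ --c--▸ t1, --c--▸ t2
  t1 = (rec X. c.a.X + c.(X + X) + c.(X + X)) + (rec X. c.a.X + c.(X + X) + c.(X + X)) ⊢ --c--▸ t1, --c--▸ t2
  t2 = a.(rec X. c.a.X + c.(X + X) + c.(X + X)) ⊢ --a--▸ t0
Coarsest stable partition (strong bisimilarity classes):
  B0 = {s0, s1, t0, t1}
  B1 = {s2, t2}
s0 ∈ B0, t0 ∈ B0 → same block
Bisimilar ⇒ trace-equivalent.

traces(P) = traces(Q)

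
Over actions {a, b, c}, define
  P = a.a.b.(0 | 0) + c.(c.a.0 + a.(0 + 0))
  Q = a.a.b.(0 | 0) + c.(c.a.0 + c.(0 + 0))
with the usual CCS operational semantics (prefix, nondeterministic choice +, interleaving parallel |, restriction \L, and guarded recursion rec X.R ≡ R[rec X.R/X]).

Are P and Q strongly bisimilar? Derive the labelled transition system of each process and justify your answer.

P ≁ Q

P's transition system — 8 states:
  p0 = a.a.b.(0 | 0) + c.(c.a.0 + a.(0 + 0)) | =a=> p1, =c=> p2
  p1 = a.b.(0 | 0) | =a=> p3
  p2 = c.a.0 + a.(0 + 0) | =a=> p4, =c=> p5
  p3 = b.(0 | 0) | =b=> p6
  p4 = 0 + 0 | ·
  p5 = a.0 | =a=> p7
  p6 = 0 | 0 | ·
  p7 = 0 | ·
Q's transition system — 8 states:
  q0 = a.a.b.(0 | 0) + c.(c.a.0 + c.(0 + 0)) | =a=> q1, =c=> q2
  q1 = a.b.(0 | 0) | =a=> q3
  q2 = c.a.0 + c.(0 + 0) | =c=> q4, =c=> q5
  q3 = b.(0 | 0) | =b=> q6
  q4 = 0 + 0 | ·
  q5 = a.0 | =a=> q7
  q6 = 0 | 0 | ·
  q7 = 0 | ·
Coarsest stable partition (strong bisimilarity classes):
  B0 = {p0}
  B1 = {p1, q1}
  B2 = {p3, q3}
  B3 = {p4, p6, p7, q4, q6, q7}
  B4 = {p2}
  B5 = {p5, q5}
  B6 = {q0}
  B7 = {q2}
p0 ∈ B0, q0 ∈ B6 → different blocks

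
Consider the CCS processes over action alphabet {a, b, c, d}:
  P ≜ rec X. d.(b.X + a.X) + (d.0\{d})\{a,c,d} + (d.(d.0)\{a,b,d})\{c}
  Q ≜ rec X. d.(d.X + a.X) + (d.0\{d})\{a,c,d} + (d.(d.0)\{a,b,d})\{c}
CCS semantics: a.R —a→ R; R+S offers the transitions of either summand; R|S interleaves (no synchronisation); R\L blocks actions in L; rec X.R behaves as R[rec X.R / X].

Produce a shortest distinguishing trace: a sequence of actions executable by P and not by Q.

db

Reachable graph of P (3 states):
  u0 = rec X. d.(b.X + a.X) + (d.0\{d})\{a,c,d} + (d.(d.0)\{a,b,d})\{c} | —d→ u1, —d→ u2
  u1 = (d.0)\{a,b,d}\{c} | (no moves)
  u2 = b.(rec X. d.(b.X + a.X) + (d.0\{d})\{a,c,d} + (d.(d.0)\{a,b,d})\{c}) + a.(rec X. d.(b.X + a.X) + (d.0\{d})\{a,c,d} + (d.(d.0)\{a,b,d})\{c}) | —a→ u0, —b→ u0
Reachable graph of Q (3 states):
  v0 = rec X. d.(d.X + a.X) + (d.0\{d})\{a,c,d} + (d.(d.0)\{a,b,d})\{c} | —d→ v1, —d→ v2
  v1 = (d.0)\{a,b,d}\{c} | (no moves)
  v2 = d.(rec X. d.(d.X + a.X) + (d.0\{d})\{a,c,d} + (d.(d.0)\{a,b,d})\{c}) + a.(rec X. d.(d.X + a.X) + (d.0\{d})\{a,c,d} + (d.(d.0)\{a,b,d})\{c}) | —a→ v0, —d→ v0
Run σ = ⟨db⟩ on P: start {u0}
  after d @ step 1: {u1, u2}
  after b @ step 2: {u0}
  ✓ P
Run σ = ⟨db⟩ on Q: start {v0}
  after d @ step 1: {v1, v2}
  after b @ step 2: no successor for Q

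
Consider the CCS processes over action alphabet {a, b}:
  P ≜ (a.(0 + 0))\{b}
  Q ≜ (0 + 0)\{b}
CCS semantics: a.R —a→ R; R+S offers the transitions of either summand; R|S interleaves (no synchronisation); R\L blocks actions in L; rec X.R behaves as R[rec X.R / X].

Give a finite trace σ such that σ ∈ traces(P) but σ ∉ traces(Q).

a

Reachable graph of P (2 states):
  s0 = (a.(0 + 0))\{b} | ··a··> s1
  s1 = (0 + 0)\{b} | stopped
Reachable graph of Q (1 states):
  t0 = (0 + 0)\{b} | stopped
Executing a from P (initial set {s0}):
  [1] a ⇒ {s1}
  ✓ P
Executing a from Q (initial set {t0}):
  [1] a ⇒ ∅  — Q cannot continue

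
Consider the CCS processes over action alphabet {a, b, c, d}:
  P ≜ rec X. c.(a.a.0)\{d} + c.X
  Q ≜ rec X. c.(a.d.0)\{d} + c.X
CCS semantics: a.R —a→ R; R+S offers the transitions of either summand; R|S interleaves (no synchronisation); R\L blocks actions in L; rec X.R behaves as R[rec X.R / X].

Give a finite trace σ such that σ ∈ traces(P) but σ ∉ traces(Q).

caa

P's transition system — 4 states:
  s0 = rec X. c.(a.a.0)\{d} + c.X ⊢ —c→ s0, —c→ s1
  s1 = (a.a.0)\{d} ⊢ —a→ s2
  s2 = (a.0)\{d} ⊢ —a→ s3
  s3 = 0\{d} ⊢ deadlocked
Q's transition system — 3 states:
  t0 = rec X. c.(a.d.0)\{d} + c.X ⊢ —c→ t0, —c→ t1
  t1 = (a.d.0)\{d} ⊢ —a→ t2
  t2 = (d.0)\{d} ⊢ deadlocked
Run σ = ⟨caa⟩ on P: start {s0}
  after c @ step 1: {s0, s1}
  after a @ step 2: {s2}
  after a @ step 3: {s3}
  ✓ P
Run σ = ⟨caa⟩ on Q: start {t0}
  after c @ step 1: {t0, t1}
  after a @ step 2: {t2}
  after a @ step 3: no successor for Q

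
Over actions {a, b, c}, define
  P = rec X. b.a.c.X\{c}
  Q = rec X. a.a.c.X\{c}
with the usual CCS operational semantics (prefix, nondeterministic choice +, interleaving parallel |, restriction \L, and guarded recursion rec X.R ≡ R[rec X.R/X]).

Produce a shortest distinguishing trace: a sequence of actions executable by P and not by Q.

b

LTS(P): 6 reachable states
  m0 = rec X. b.a.c.X\{c} | -b-> m1
  m1 = a.c.(rec X. b.a.c.X\{c})\{c} | -a-> m2
  m2 = c.(rec X. b.a.c.X\{c})\{c} | -c-> m3
  m3 = (rec X. b.a.c.X\{c})\{c} | -b-> m4
  m4 = (a.c.(rec X. b.a.c.X\{c})\{c})\{c} | -a-> m5
  m5 = (c.(rec X. b.a.c.X\{c})\{c})\{c} | ·
LTS(Q): 6 reachable states
  n0 = rec X. a.a.c.X\{c} | -a-> n1
  n1 = a.c.(rec X. a.a.c.X\{c})\{c} | -a-> n2
  n2 = c.(rec X. a.a.c.X\{c})\{c} | -c-> n3
  n3 = (rec X. a.a.c.X\{c})\{c} | -a-> n4
  n4 = (a.c.(rec X. a.a.c.X\{c})\{c})\{c} | -a-> n5
  n5 = (c.(rec X. a.a.c.X\{c})\{c})\{c} | ·
Trace ⟨b⟩ through P, begin at {m0}:
  step 1 (b): {m1}
  ✓ P
Trace ⟨b⟩ through Q, begin at {n0}:
  step 1 (b): ∅ (Q stuck)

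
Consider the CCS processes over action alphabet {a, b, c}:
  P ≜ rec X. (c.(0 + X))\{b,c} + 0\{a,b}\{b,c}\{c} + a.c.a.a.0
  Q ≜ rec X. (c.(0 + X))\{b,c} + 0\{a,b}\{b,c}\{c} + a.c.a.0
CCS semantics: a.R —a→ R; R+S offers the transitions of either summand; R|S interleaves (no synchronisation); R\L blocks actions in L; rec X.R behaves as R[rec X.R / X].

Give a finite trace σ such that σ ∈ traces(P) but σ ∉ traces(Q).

acaa

P's transition system — 5 states:
  s0 = rec X. (c.(0 + X))\{b,c} + 0\{a,b}\{b,c}\{c} + a.c.a.a.0 has moves --a--▸ s1
  s1 = c.a.a.0 has moves --c--▸ s2
  s2 = a.a.0 has moves --a--▸ s3
  s3 = a.0 has moves --a--▸ s4
  s4 = 0 has moves ∅
Q's transition system — 4 states:
  t0 = rec X. (c.(0 + X))\{b,c} + 0\{a,b}\{b,c}\{c} + a.c.a.0 has moves --a--▸ t1
  t1 = c.a.0 has moves --c--▸ t2
  t2 = a.0 has moves --a--▸ t3
  t3 = 0 has moves ∅
Run σ = ⟨acaa⟩ on P: start {s0}
  step 1 (a): {s1}
  step 2 (c): {s2}
  step 3 (a): {s3}
  step 4 (a): {s4}
  — P admits the full trace.
Run σ = ⟨acaa⟩ on Q: start {t0}
  step 1 (a): {t1}
  step 2 (c): {t2}
  step 3 (a): {t3}
  step 4 (a): no successor for Q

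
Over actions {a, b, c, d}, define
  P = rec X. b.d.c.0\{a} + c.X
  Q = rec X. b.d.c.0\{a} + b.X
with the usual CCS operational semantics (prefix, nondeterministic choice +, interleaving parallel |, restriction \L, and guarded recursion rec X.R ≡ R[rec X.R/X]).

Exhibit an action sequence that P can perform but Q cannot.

c

P's transition system — 4 states:
  s0 = rec X. b.d.c.0\{a} + c.X ⊢ ··b··> s1, ··c··> s0
  s1 = d.c.0\{a} ⊢ ··d··> s2
  s2 = c.0\{a} ⊢ ··c··> s3
  s3 = 0\{a} ⊢ (no moves)
Q's transition system — 4 states:
  t0 = rec X. b.d.c.0\{a} + b.X ⊢ ··b··> t0, ··b··> t1
  t1 = d.c.0\{a} ⊢ ··d··> t2
  t2 = c.0\{a} ⊢ ··c··> t3
  t3 = 0\{a} ⊢ (no moves)
Executing c from P (initial set {s0}):
  step 1 (c): {s0}
  P completes σ.
Executing c from Q (initial set {t0}):
  step 1 (c): no successor for Q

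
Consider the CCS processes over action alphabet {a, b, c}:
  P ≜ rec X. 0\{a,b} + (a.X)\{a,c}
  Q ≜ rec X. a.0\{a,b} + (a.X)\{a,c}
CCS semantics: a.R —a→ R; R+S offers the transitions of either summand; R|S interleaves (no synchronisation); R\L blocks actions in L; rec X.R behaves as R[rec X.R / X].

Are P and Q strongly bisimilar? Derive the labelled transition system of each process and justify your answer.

P's transition system — 1 states:
  p0 = rec X. 0\{a,b} + (a.X)\{a,c} ⊢ ∅
Q's transition system — 2 states:
  q0 = rec X. a.0\{a,b} + (a.X)\{a,c} ⊢ --a--▸ q1
  q1 = 0\{a,b} ⊢ ∅
Coarsest stable partition (strong bisimilarity classes):
  B0 = {p0, q1}
  B1 = {q0}
p0 ∈ B0, q0 ∈ B1 → different blocks

not bisimilar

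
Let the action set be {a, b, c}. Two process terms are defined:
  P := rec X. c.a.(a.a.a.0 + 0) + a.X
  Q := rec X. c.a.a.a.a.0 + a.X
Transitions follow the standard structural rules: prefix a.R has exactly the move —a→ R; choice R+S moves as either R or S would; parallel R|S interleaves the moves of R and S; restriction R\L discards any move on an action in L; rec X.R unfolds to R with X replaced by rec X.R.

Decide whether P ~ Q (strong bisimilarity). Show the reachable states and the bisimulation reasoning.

YES

LTS(P): 6 reachable states
  p0 = rec X. c.a.(a.a.a.0 + 0) + a.X has moves —a→ p0, —c→ p1
  p1 = a.(a.a.a.0 + 0) has moves —a→ p2
  p2 = a.a.a.0 + 0 has moves —a→ p3
  p3 = a.a.0 has moves —a→ p4
  p4 = a.0 has moves —a→ p5
  p5 = 0 has moves deadlocked
LTS(Q): 6 reachable states
  q0 = rec X. c.a.a.a.a.0 + a.X has moves —a→ q0, —c→ q1
  q1 = a.a.a.a.0 has moves —a→ q2
  q2 = a.a.a.0 has moves —a→ q3
  q3 = a.a.0 has moves —a→ q4
  q4 = a.0 has moves —a→ q5
  q5 = 0 has moves deadlocked
Bisimilarity quotient blocks:
  B0 = {p0, q0}
  B1 = {p1, q1}
  B2 = {p2, q2}
  B3 = {p3, q3}
  B4 = {p4, q4}
  B5 = {p5, q5}
p0 ∈ B0, q0 ∈ B0 → same block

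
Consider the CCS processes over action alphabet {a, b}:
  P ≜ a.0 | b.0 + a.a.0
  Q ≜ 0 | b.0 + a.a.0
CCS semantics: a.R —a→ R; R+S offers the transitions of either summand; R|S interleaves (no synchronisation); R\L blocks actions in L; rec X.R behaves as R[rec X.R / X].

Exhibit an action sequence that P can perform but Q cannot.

ab

Reachable graph of P (6 states):
  u0 = a.0 | b.0 + a.a.0 ⊢ --a--▸ u1, --a--▸ u2, --b--▸ u3
  u1 = 0 | b.0 ⊢ --b--▸ u4
  u2 = a.0 ⊢ --a--▸ u5
  u3 = a.0 | 0 ⊢ --a--▸ u4
  u4 = 0 | 0 ⊢ (no moves)
  u5 = 0 ⊢ (no moves)
Reachable graph of Q (4 states):
  v0 = 0 | b.0 + a.a.0 ⊢ --a--▸ v1, --b--▸ v2
  v1 = a.0 ⊢ --a--▸ v3
  v2 = 0 | 0 ⊢ (no moves)
  v3 = 0 ⊢ (no moves)
Run σ = ⟨ab⟩ on P: start {u0}
  after a @ step 1: {u1, u2}
  after b @ step 2: {u4}
  P completes σ.
Run σ = ⟨ab⟩ on Q: start {v0}
  after a @ step 1: {v1}
  after b @ step 2: no successor for Q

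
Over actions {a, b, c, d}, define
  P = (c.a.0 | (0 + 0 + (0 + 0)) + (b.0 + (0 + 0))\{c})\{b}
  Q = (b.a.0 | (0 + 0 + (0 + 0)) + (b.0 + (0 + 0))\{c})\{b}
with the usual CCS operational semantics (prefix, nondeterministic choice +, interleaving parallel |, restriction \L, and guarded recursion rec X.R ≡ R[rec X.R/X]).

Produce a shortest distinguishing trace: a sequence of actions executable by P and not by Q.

P's transition system — 3 states:
  p0 = (c.a.0 | (0 + 0 + (0 + 0)) + (b.0 + (0 + 0))\{c})\{b} | -c-> p1
  p1 = (a.0 | (0 + 0 + (0 + 0)))\{b} | -a-> p2
  p2 = (0 | (0 + 0 + (0 + 0)))\{b} | (no moves)
Q's transition system — 1 states:
  q0 = (b.a.0 | (0 + 0 + (0 + 0)) + (b.0 + (0 + 0))\{c})\{b} | (no moves)
Executing c from P (initial set {p0}):
  after c @ step 1: {p1}
  ✓ P
Executing c from Q (initial set {q0}):
  after c @ step 1: no successor for Q

c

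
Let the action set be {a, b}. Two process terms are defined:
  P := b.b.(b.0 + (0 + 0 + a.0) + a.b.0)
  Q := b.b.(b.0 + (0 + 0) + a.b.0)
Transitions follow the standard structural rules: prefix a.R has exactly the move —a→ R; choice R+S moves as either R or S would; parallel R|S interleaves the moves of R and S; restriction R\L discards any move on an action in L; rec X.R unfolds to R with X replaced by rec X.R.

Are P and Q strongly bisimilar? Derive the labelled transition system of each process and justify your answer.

P's transition system — 5 states:
  u0 = b.b.(b.0 + (0 + 0 + a.0) + a.b.0) → ··b··> u1
  u1 = b.(b.0 + (0 + 0 + a.0) + a.b.0) → ··b··> u2
  u2 = b.0 + (0 + 0 + a.0) + a.b.0 → ··a··> u3, ··a··> u4, ··b··> u3
  u3 = 0 → ·
  u4 = b.0 → ··b··> u3
Q's transition system — 5 states:
  v0 = b.b.(b.0 + (0 + 0) + a.b.0) → ··b··> v1
  v1 = b.(b.0 + (0 + 0) + a.b.0) → ··b··> v2
  v2 = b.0 + (0 + 0) + a.b.0 → ··a··> v3, ··b··> v4
  v3 = b.0 → ··b··> v4
  v4 = 0 → ·
Bisimilarity quotient blocks:
  B0 = {u0}
  B1 = {u1}
  B2 = {u2}
  B3 = {u3, v4}
  B4 = {u4, v3}
  B5 = {v0}
  B6 = {v1}
  B7 = {v2}
u0 ∈ B0, v0 ∈ B5 → different blocks

P ≁ Q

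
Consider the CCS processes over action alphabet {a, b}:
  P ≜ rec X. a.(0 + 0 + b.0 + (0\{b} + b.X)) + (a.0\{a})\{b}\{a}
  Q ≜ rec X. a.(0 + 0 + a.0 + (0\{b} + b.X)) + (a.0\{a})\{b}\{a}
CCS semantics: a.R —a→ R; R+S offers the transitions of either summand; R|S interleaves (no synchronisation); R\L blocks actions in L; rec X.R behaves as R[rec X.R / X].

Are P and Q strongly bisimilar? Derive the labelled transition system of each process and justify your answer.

NO

Reachable graph of P (3 states):
  u0 = rec X. a.(0 + 0 + b.0 + (0\{b} + b.X)) + (a.0\{a})\{b}\{a} ⊢ --a--▸ u1
  u1 = 0 + 0 + b.0 + (0\{b} + b.(rec X. a.(0 + 0 + b.0 + (0\{b} + b.X)) + (a.0\{a})\{b}\{a})) ⊢ --b--▸ u0, --b--▸ u2
  u2 = 0 ⊢ deadlocked
Reachable graph of Q (3 states):
  v0 = rec X. a.(0 + 0 + a.0 + (0\{b} + b.X)) + (a.0\{a})\{b}\{a} ⊢ --a--▸ v1
  v1 = 0 + 0 + a.0 + (0\{b} + b.(rec X. a.(0 + 0 + a.0 + (0\{b} + b.X)) + (a.0\{a})\{b}\{a})) ⊢ --a--▸ v2, --b--▸ v0
  v2 = 0 ⊢ deadlocked
Bisimilarity quotient blocks:
  B0 = {u0}
  B1 = {u1}
  B2 = {u2, v2}
  B3 = {v0}
  B4 = {v1}
u0 ∈ B0, v0 ∈ B3 → different blocks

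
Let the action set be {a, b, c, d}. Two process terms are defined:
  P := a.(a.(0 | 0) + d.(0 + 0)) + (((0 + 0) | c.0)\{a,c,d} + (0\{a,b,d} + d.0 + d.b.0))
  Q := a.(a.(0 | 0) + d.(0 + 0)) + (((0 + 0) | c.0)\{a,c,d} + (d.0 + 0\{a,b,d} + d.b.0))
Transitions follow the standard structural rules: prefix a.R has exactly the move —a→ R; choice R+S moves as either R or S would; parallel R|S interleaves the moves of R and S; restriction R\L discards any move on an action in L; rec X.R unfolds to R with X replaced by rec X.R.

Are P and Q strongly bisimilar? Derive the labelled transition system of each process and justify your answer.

LTS(P): 6 reachable states
  u0 = a.(a.(0 | 0) + d.(0 + 0)) + (((0 + 0) | c.0)\{a,c,d} + (0\{a,b,d} + d.0 + d.b.0)) ⊢ —a→ u1, —d→ u2, —d→ u3
  u1 = a.(0 | 0) + d.(0 + 0) ⊢ —a→ u4, —d→ u5
  u2 = 0 ⊢ ∅
  u3 = b.0 ⊢ —b→ u2
  u4 = 0 | 0 ⊢ ∅
  u5 = 0 + 0 ⊢ ∅
LTS(Q): 6 reachable states
  v0 = a.(a.(0 | 0) + d.(0 + 0)) + (((0 + 0) | c.0)\{a,c,d} + (d.0 + 0\{a,b,d} + d.b.0)) ⊢ —a→ v1, —d→ v2, —d→ v3
  v1 = a.(0 | 0) + d.(0 + 0) ⊢ —a→ v4, —d→ v5
  v2 = 0 ⊢ ∅
  v3 = b.0 ⊢ —b→ v2
  v4 = 0 | 0 ⊢ ∅
  v5 = 0 + 0 ⊢ ∅
Coarsest stable partition (strong bisimilarity classes):
  B0 = {u0, v0}
  B1 = {u2, u4, u5, v2, v4, v5}
  B2 = {u1, v1}
  B3 = {u3, v3}
u0 ∈ B0, v0 ∈ B0 → same block

bisimilar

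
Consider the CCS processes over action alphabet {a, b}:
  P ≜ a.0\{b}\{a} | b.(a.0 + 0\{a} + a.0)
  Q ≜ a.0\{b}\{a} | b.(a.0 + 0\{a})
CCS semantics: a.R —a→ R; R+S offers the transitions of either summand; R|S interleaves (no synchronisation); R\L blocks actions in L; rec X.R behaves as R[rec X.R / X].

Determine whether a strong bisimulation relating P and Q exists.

LTS(P): 6 reachable states
  m0 = a.0\{b}\{a} | b.(a.0 + 0\{a} + a.0) :: —a→ m1, —b→ m2
  m1 = 0\{b}\{a} | b.(a.0 + 0\{a} + a.0) :: —b→ m3
  m2 = a.0\{b}\{a} | (a.0 + 0\{a} + a.0) :: —a→ m3, —a→ m4
  m3 = 0\{b}\{a} | (a.0 + 0\{a} + a.0) :: —a→ m5
  m4 = a.0\{b}\{a} | 0 :: —a→ m5
  m5 = 0\{b}\{a} | 0 :: ∅
LTS(Q): 6 reachable states
  n0 = a.0\{b}\{a} | b.(a.0 + 0\{a}) :: —a→ n1, —b→ n2
  n1 = 0\{b}\{a} | b.(a.0 + 0\{a}) :: —b→ n3
  n2 = a.0\{b}\{a} | (a.0 + 0\{a}) :: —a→ n3, —a→ n4
  n3 = 0\{b}\{a} | (a.0 + 0\{a}) :: —a→ n5
  n4 = a.0\{b}\{a} | 0 :: —a→ n5
  n5 = 0\{b}\{a} | 0 :: ∅
Bisimilarity quotient blocks:
  B0 = {m0, n0}
  B1 = {m2, n2}
  B2 = {m3, m4, n3, n4}
  B3 = {m5, n5}
  B4 = {m1, n1}
m0 ∈ B0, n0 ∈ B0 → same block

YES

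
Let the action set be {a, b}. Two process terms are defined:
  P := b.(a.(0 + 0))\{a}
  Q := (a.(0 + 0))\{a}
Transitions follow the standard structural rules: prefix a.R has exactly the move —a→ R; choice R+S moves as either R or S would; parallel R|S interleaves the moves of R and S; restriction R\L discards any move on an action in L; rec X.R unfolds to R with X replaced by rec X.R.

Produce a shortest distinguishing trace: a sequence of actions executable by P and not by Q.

Reachable graph of P (2 states):
  m0 = b.(a.(0 + 0))\{a} | ··b··> m1
  m1 = (a.(0 + 0))\{a} | (no moves)
Reachable graph of Q (1 states):
  n0 = (a.(0 + 0))\{a} | (no moves)
Run σ = ⟨b⟩ on P: start {m0}
  [1] b ⇒ {m1}
  — P admits the full trace.
Run σ = ⟨b⟩ on Q: start {n0}
  [1] b ⇒ ∅  — Q cannot continue

b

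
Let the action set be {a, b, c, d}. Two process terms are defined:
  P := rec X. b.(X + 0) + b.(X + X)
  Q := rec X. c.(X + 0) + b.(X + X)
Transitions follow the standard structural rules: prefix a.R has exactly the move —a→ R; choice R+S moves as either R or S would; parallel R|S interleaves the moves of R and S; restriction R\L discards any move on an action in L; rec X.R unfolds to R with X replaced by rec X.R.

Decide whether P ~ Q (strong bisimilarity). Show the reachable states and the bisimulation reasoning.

Reachable graph of P (3 states):
  m0 = rec X. b.(X + 0) + b.(X + X) → --b--▸ m1, --b--▸ m2
  m1 = (rec X. b.(X + 0) + b.(X + X)) + (rec X. b.(X + 0) + b.(X + X)) → --b--▸ m1, --b--▸ m2
  m2 = (rec X. b.(X + 0) + b.(X + X)) + 0 → --b--▸ m1, --b--▸ m2
Reachable graph of Q (3 states):
  n0 = rec X. c.(X + 0) + b.(X + X) → --b--▸ n1, --c--▸ n2
  n1 = (rec X. c.(X + 0) + b.(X + X)) + (rec X. c.(X + 0) + b.(X + X)) → --b--▸ n1, --c--▸ n2
  n2 = (rec X. c.(X + 0) + b.(X + X)) + 0 → --b--▸ n1, --c--▸ n2
Partition-refinement fixed point:
  B0 = {m0, m1, m2}
  B1 = {n0, n1, n2}
m0 ∈ B0, n0 ∈ B1 → different blocks

P ≁ Q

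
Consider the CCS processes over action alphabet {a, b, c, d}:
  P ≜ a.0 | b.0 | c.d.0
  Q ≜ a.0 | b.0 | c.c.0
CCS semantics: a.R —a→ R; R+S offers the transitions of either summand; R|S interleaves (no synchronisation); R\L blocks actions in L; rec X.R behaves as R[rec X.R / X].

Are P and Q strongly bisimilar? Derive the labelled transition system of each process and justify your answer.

P's transition system — 12 states:
  p0 = a.0 | b.0 | c.d.0 has moves =a=> p1, =b=> p2, =c=> p3
  p1 = 0 | b.0 | c.d.0 has moves =b=> p4, =c=> p5
  p2 = a.0 | 0 | c.d.0 has moves =a=> p4, =c=> p6
  p3 = a.0 | b.0 | d.0 has moves =a=> p5, =b=> p6, =d=> p7
  p4 = 0 | 0 | c.d.0 has moves =c=> p8
  p5 = 0 | b.0 | d.0 has moves =b=> p8, =d=> p9
  p6 = a.0 | 0 | d.0 has moves =a=> p8, =d=> p10
  p7 = a.0 | b.0 | 0 has moves =a=> p9, =b=> p10
  p8 = 0 | 0 | d.0 has moves =d=> p11
  p9 = 0 | b.0 | 0 has moves =b=> p11
  p10 = a.0 | 0 | 0 has moves =a=> p11
  p11 = 0 | 0 | 0 has moves stopped
Q's transition system — 12 states:
  q0 = a.0 | b.0 | c.c.0 has moves =a=> q1, =b=> q2, =c=> q3
  q1 = 0 | b.0 | c.c.0 has moves =b=> q4, =c=> q5
  q2 = a.0 | 0 | c.c.0 has moves =a=> q4, =c=> q6
  q3 = a.0 | b.0 | c.0 has moves =a=> q5, =b=> q6, =c=> q7
  q4 = 0 | 0 | c.c.0 has moves =c=> q8
  q5 = 0 | b.0 | c.0 has moves =b=> q8, =c=> q9
  q6 = a.0 | 0 | c.0 has moves =a=> q8, =c=> q10
  q7 = a.0 | b.0 | 0 has moves =a=> q9, =b=> q10
  q8 = 0 | 0 | c.0 has moves =c=> q11
  q9 = 0 | b.0 | 0 has moves =b=> q11
  q10 = a.0 | 0 | 0 has moves =a=> q11
  q11 = 0 | 0 | 0 has moves stopped
Bisimilarity quotient blocks:
  B0 = {p0}
  B1 = {p1}
  B2 = {p5}
  B3 = {p8}
  B4 = {p11, q11}
  B5 = {p9, q9}
  B6 = {p4}
  B7 = {p3}
  B8 = {p7, q7}
  B9 = {p10, q10}
  B10 = {p6}
  B11 = {p2}
  B12 = {q0}
  B13 = {q3}
  B14 = {q5}
  B15 = {q8}
  B16 = {q6}
  B17 = {q1}
  B18 = {q4}
  B19 = {q2}
p0 ∈ B0, q0 ∈ B12 → different blocks

NO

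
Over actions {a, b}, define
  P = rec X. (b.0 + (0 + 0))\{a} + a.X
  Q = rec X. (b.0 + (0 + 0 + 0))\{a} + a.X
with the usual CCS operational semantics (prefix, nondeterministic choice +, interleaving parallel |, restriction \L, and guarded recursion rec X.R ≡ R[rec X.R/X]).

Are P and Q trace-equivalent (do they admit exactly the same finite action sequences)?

traces(P) = traces(Q)

P's transition system — 2 states:
  s0 = rec X. (b.0 + (0 + 0))\{a} + a.X | —a→ s0, —b→ s1
  s1 = 0\{a} | deadlocked
Q's transition system — 2 states:
  t0 = rec X. (b.0 + (0 + 0 + 0))\{a} + a.X | —a→ t0, —b→ t1
  t1 = 0\{a} | deadlocked
Coarsest stable partition (strong bisimilarity classes):
  B0 = {s0, t0}
  B1 = {s1, t1}
s0 ∈ B0, t0 ∈ B0 → same block
Bisimilar ⇒ trace-equivalent.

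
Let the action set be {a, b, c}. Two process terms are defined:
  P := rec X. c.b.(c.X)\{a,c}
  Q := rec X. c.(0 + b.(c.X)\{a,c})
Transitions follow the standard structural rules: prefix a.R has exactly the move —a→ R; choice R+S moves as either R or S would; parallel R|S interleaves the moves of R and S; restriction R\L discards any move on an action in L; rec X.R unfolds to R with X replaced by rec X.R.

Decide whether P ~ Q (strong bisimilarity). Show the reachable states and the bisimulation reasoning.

LTS(P): 3 reachable states
  s0 = rec X. c.b.(c.X)\{a,c} | ··c··> s1
  s1 = b.(c.(rec X. c.b.(c.X)\{a,c}))\{a,c} | ··b··> s2
  s2 = (c.(rec X. c.b.(c.X)\{a,c}))\{a,c} | ∅
LTS(Q): 3 reachable states
  t0 = rec X. c.(0 + b.(c.X)\{a,c}) | ··c··> t1
  t1 = 0 + b.(c.(rec X. c.(0 + b.(c.X)\{a,c})))\{a,c} | ··b··> t2
  t2 = (c.(rec X. c.(0 + b.(c.X)\{a,c})))\{a,c} | ∅
Bisimilarity quotient blocks:
  B0 = {s0, t0}
  B1 = {s1, t1}
  B2 = {s2, t2}
s0 ∈ B0, t0 ∈ B0 → same block

bisimilar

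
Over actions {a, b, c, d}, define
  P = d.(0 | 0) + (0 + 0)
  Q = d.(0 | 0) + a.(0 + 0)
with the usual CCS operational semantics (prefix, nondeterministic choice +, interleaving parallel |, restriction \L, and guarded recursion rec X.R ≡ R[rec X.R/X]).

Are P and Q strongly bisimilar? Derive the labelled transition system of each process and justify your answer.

LTS(P): 2 reachable states
  p0 = d.(0 | 0) + (0 + 0) has moves --d--▸ p1
  p1 = 0 | 0 has moves ·
LTS(Q): 3 reachable states
  q0 = d.(0 | 0) + a.(0 + 0) has moves --a--▸ q1, --d--▸ q2
  q1 = 0 + 0 has moves ·
  q2 = 0 | 0 has moves ·
Bisimilarity quotient blocks:
  B0 = {p0}
  B1 = {p1, q1, q2}
  B2 = {q0}
p0 ∈ B0, q0 ∈ B2 → different blocks

not bisimilar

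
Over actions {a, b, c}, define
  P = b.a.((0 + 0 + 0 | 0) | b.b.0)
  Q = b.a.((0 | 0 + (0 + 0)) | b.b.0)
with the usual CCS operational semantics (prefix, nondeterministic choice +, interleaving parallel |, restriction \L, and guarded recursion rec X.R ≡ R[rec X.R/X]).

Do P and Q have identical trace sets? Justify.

trace-equivalent

LTS(P): 5 reachable states
  m0 = b.a.((0 + 0 + 0 | 0) | b.b.0) → —b→ m1
  m1 = a.((0 + 0 + 0 | 0) | b.b.0) → —a→ m2
  m2 = (0 + 0 + 0 | 0) | b.b.0 → —b→ m3
  m3 = (0 + 0 + 0 | 0) | b.0 → —b→ m4
  m4 = (0 + 0 + 0 | 0) | 0 → ·
LTS(Q): 5 reachable states
  n0 = b.a.((0 | 0 + (0 + 0)) | b.b.0) → —b→ n1
  n1 = a.((0 | 0 + (0 + 0)) | b.b.0) → —a→ n2
  n2 = (0 | 0 + (0 + 0)) | b.b.0 → —b→ n3
  n3 = (0 | 0 + (0 + 0)) | b.0 → —b→ n4
  n4 = (0 | 0 + (0 + 0)) | 0 → ·
Partition-refinement fixed point:
  B0 = {m0, n0}
  B1 = {m1, n1}
  B2 = {m2, n2}
  B3 = {m3, n3}
  B4 = {m4, n4}
m0 ∈ B0, n0 ∈ B0 → same block
Bisimilar ⇒ trace-equivalent.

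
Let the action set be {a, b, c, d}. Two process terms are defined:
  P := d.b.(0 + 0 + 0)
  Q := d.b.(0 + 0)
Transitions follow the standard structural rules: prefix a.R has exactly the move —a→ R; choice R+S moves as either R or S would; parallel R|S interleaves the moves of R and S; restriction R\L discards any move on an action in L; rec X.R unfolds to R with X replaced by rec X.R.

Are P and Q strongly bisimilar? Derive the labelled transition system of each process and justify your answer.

P's transition system — 3 states:
  s0 = d.b.(0 + 0 + 0) has moves —d→ s1
  s1 = b.(0 + 0 + 0) has moves —b→ s2
  s2 = 0 + 0 + 0 has moves deadlocked
Q's transition system — 3 states:
  t0 = d.b.(0 + 0) has moves —d→ t1
  t1 = b.(0 + 0) has moves —b→ t2
  t2 = 0 + 0 has moves deadlocked
Bisimilarity quotient blocks:
  B0 = {s0, t0}
  B1 = {s1, t1}
  B2 = {s2, t2}
s0 ∈ B0, t0 ∈ B0 → same block

YES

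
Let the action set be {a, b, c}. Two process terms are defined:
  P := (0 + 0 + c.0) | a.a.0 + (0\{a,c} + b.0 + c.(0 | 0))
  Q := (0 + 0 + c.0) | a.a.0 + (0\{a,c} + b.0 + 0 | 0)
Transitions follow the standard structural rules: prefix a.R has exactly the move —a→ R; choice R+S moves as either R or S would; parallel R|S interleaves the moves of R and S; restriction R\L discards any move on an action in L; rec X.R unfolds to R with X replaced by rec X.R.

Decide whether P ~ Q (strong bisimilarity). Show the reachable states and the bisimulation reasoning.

LTS(P): 7 reachable states
  u0 = (0 + 0 + c.0) | a.a.0 + (0\{a,c} + b.0 + c.(0 | 0)) | ··a··> u1, ··b··> u2, ··c··> u3, ··c··> u4
  u1 = (0 + 0 + c.0) | a.0 | ··a··> u5, ··c··> u6
  u2 = 0 | stopped
  u3 = 0 | 0 | stopped
  u4 = 0 | a.a.0 | ··a··> u6
  u5 = (0 + 0 + c.0) | 0 | ··c··> u3
  u6 = 0 | a.0 | ··a··> u3
LTS(Q): 7 reachable states
  v0 = (0 + 0 + c.0) | a.a.0 + (0\{a,c} + b.0 + 0 | 0) | ··a··> v1, ··b··> v2, ··c··> v3
  v1 = (0 + 0 + c.0) | a.0 | ··a··> v4, ··c··> v5
  v2 = 0 | stopped
  v3 = 0 | a.a.0 | ··a··> v5
  v4 = (0 + 0 + c.0) | 0 | ··c··> v6
  v5 = 0 | a.0 | ··a··> v6
  v6 = 0 | 0 | stopped
Bisimilarity quotient blocks:
  B0 = {u0}
  B1 = {u2, u3, v2, v6}
  B2 = {u1, v1}
  B3 = {u5, v4}
  B4 = {u6, v5}
  B5 = {u4, v3}
  B6 = {v0}
u0 ∈ B0, v0 ∈ B6 → different blocks

P ≁ Q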